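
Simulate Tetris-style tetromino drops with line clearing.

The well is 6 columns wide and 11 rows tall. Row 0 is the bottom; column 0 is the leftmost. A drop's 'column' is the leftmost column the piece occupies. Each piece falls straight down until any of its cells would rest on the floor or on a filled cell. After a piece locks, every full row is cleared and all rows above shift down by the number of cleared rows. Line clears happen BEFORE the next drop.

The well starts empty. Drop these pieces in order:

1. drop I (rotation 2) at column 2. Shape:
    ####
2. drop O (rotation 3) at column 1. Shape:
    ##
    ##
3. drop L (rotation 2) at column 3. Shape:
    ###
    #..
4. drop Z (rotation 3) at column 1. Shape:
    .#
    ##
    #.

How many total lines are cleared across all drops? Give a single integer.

Drop 1: I rot2 at col 2 lands with bottom-row=0; cleared 0 line(s) (total 0); column heights now [0 0 1 1 1 1], max=1
Drop 2: O rot3 at col 1 lands with bottom-row=1; cleared 0 line(s) (total 0); column heights now [0 3 3 1 1 1], max=3
Drop 3: L rot2 at col 3 lands with bottom-row=1; cleared 0 line(s) (total 0); column heights now [0 3 3 3 3 3], max=3
Drop 4: Z rot3 at col 1 lands with bottom-row=3; cleared 0 line(s) (total 0); column heights now [0 5 6 3 3 3], max=6

Answer: 0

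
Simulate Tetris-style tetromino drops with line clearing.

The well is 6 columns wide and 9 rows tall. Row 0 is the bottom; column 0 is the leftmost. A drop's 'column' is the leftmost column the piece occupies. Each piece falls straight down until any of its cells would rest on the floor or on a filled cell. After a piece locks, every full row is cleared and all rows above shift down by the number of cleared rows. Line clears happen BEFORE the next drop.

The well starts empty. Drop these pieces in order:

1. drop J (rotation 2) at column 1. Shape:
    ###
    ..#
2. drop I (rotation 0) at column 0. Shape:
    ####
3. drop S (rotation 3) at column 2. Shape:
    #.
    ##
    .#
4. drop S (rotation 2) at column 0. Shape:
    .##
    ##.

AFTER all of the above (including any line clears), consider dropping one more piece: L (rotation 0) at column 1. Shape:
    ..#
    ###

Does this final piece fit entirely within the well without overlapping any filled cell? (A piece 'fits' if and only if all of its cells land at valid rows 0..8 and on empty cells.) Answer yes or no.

Answer: yes

Derivation:
Drop 1: J rot2 at col 1 lands with bottom-row=0; cleared 0 line(s) (total 0); column heights now [0 2 2 2 0 0], max=2
Drop 2: I rot0 at col 0 lands with bottom-row=2; cleared 0 line(s) (total 0); column heights now [3 3 3 3 0 0], max=3
Drop 3: S rot3 at col 2 lands with bottom-row=3; cleared 0 line(s) (total 0); column heights now [3 3 6 5 0 0], max=6
Drop 4: S rot2 at col 0 lands with bottom-row=5; cleared 0 line(s) (total 0); column heights now [6 7 7 5 0 0], max=7
Test piece L rot0 at col 1 (width 3): heights before test = [6 7 7 5 0 0]; fits = True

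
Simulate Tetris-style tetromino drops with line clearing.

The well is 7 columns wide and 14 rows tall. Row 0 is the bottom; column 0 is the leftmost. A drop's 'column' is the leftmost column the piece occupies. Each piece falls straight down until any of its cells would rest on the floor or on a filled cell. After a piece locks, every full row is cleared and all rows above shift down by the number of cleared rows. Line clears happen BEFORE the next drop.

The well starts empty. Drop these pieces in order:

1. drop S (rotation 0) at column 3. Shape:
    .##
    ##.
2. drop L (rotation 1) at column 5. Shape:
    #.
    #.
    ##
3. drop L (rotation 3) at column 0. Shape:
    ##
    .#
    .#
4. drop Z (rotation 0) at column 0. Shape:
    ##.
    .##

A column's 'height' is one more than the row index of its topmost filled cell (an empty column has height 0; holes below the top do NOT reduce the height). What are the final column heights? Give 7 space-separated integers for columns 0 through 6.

Drop 1: S rot0 at col 3 lands with bottom-row=0; cleared 0 line(s) (total 0); column heights now [0 0 0 1 2 2 0], max=2
Drop 2: L rot1 at col 5 lands with bottom-row=2; cleared 0 line(s) (total 0); column heights now [0 0 0 1 2 5 3], max=5
Drop 3: L rot3 at col 0 lands with bottom-row=0; cleared 0 line(s) (total 0); column heights now [3 3 0 1 2 5 3], max=5
Drop 4: Z rot0 at col 0 lands with bottom-row=3; cleared 0 line(s) (total 0); column heights now [5 5 4 1 2 5 3], max=5

Answer: 5 5 4 1 2 5 3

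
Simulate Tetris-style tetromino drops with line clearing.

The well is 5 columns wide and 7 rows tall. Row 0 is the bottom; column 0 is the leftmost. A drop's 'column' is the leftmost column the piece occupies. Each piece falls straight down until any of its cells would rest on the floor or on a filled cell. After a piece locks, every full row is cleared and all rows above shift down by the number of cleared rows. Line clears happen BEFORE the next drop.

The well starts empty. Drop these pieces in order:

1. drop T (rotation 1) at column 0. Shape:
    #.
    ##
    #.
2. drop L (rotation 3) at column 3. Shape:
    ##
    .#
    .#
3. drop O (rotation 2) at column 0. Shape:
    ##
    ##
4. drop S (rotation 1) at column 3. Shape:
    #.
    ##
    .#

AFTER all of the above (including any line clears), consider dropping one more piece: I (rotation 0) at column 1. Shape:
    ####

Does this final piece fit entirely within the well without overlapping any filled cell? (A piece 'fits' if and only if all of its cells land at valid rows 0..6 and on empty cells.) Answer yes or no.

Drop 1: T rot1 at col 0 lands with bottom-row=0; cleared 0 line(s) (total 0); column heights now [3 2 0 0 0], max=3
Drop 2: L rot3 at col 3 lands with bottom-row=0; cleared 0 line(s) (total 0); column heights now [3 2 0 3 3], max=3
Drop 3: O rot2 at col 0 lands with bottom-row=3; cleared 0 line(s) (total 0); column heights now [5 5 0 3 3], max=5
Drop 4: S rot1 at col 3 lands with bottom-row=3; cleared 0 line(s) (total 0); column heights now [5 5 0 6 5], max=6
Test piece I rot0 at col 1 (width 4): heights before test = [5 5 0 6 5]; fits = True

Answer: yes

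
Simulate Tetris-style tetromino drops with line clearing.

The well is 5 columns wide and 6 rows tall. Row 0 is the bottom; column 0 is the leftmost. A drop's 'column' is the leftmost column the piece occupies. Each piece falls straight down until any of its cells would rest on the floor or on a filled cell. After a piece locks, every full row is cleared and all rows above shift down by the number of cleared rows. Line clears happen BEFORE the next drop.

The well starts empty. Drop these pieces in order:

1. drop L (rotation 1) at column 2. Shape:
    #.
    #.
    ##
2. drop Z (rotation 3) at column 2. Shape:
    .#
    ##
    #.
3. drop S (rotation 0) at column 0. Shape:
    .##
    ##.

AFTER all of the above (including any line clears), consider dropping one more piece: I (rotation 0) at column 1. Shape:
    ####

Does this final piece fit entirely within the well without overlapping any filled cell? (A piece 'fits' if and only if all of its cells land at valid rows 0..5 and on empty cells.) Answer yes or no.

Drop 1: L rot1 at col 2 lands with bottom-row=0; cleared 0 line(s) (total 0); column heights now [0 0 3 1 0], max=3
Drop 2: Z rot3 at col 2 lands with bottom-row=3; cleared 0 line(s) (total 0); column heights now [0 0 5 6 0], max=6
Drop 3: S rot0 at col 0 lands with bottom-row=4; cleared 0 line(s) (total 0); column heights now [5 6 6 6 0], max=6
Test piece I rot0 at col 1 (width 4): heights before test = [5 6 6 6 0]; fits = False

Answer: no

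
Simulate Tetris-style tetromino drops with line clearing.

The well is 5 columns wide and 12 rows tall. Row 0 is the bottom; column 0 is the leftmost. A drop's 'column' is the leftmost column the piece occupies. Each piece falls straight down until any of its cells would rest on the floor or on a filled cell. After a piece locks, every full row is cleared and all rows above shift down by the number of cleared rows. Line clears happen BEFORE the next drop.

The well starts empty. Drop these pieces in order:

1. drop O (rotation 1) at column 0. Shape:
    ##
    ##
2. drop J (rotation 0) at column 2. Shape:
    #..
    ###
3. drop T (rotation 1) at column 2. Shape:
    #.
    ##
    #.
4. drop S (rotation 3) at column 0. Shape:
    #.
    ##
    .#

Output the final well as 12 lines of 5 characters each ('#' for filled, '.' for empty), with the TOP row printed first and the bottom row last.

Drop 1: O rot1 at col 0 lands with bottom-row=0; cleared 0 line(s) (total 0); column heights now [2 2 0 0 0], max=2
Drop 2: J rot0 at col 2 lands with bottom-row=0; cleared 1 line(s) (total 1); column heights now [1 1 1 0 0], max=1
Drop 3: T rot1 at col 2 lands with bottom-row=1; cleared 0 line(s) (total 1); column heights now [1 1 4 3 0], max=4
Drop 4: S rot3 at col 0 lands with bottom-row=1; cleared 0 line(s) (total 1); column heights now [4 3 4 3 0], max=4

Answer: .....
.....
.....
.....
.....
.....
.....
.....
#.#..
####.
.##..
###..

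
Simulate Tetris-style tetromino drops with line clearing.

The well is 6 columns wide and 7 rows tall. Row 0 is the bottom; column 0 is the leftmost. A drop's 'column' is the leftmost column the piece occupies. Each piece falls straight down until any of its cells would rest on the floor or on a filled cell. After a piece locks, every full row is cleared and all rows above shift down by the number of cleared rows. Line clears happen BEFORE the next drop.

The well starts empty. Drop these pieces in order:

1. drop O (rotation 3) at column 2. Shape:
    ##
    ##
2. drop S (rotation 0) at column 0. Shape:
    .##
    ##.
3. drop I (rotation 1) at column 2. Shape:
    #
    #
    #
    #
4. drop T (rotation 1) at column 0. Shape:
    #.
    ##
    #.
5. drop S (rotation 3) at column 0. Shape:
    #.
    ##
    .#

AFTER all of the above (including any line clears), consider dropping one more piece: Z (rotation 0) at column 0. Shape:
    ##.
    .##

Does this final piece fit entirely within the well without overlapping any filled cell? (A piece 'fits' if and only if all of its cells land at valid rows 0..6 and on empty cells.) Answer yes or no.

Answer: no

Derivation:
Drop 1: O rot3 at col 2 lands with bottom-row=0; cleared 0 line(s) (total 0); column heights now [0 0 2 2 0 0], max=2
Drop 2: S rot0 at col 0 lands with bottom-row=1; cleared 0 line(s) (total 0); column heights now [2 3 3 2 0 0], max=3
Drop 3: I rot1 at col 2 lands with bottom-row=3; cleared 0 line(s) (total 0); column heights now [2 3 7 2 0 0], max=7
Drop 4: T rot1 at col 0 lands with bottom-row=2; cleared 0 line(s) (total 0); column heights now [5 4 7 2 0 0], max=7
Drop 5: S rot3 at col 0 lands with bottom-row=4; cleared 0 line(s) (total 0); column heights now [7 6 7 2 0 0], max=7
Test piece Z rot0 at col 0 (width 3): heights before test = [7 6 7 2 0 0]; fits = False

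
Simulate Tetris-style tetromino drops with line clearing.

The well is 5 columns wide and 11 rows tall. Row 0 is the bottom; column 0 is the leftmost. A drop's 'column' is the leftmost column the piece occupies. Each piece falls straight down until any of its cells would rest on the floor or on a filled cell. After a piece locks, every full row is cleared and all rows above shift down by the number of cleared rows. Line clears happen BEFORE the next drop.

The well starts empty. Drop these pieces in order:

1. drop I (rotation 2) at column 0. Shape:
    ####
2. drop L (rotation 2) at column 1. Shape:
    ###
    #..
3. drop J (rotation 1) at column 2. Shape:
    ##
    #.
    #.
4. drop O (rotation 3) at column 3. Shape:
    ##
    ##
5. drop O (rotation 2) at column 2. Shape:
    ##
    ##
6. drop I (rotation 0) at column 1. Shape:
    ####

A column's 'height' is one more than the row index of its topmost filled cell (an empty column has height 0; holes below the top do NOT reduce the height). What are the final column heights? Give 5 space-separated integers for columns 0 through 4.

Drop 1: I rot2 at col 0 lands with bottom-row=0; cleared 0 line(s) (total 0); column heights now [1 1 1 1 0], max=1
Drop 2: L rot2 at col 1 lands with bottom-row=1; cleared 0 line(s) (total 0); column heights now [1 3 3 3 0], max=3
Drop 3: J rot1 at col 2 lands with bottom-row=3; cleared 0 line(s) (total 0); column heights now [1 3 6 6 0], max=6
Drop 4: O rot3 at col 3 lands with bottom-row=6; cleared 0 line(s) (total 0); column heights now [1 3 6 8 8], max=8
Drop 5: O rot2 at col 2 lands with bottom-row=8; cleared 0 line(s) (total 0); column heights now [1 3 10 10 8], max=10
Drop 6: I rot0 at col 1 lands with bottom-row=10; cleared 0 line(s) (total 0); column heights now [1 11 11 11 11], max=11

Answer: 1 11 11 11 11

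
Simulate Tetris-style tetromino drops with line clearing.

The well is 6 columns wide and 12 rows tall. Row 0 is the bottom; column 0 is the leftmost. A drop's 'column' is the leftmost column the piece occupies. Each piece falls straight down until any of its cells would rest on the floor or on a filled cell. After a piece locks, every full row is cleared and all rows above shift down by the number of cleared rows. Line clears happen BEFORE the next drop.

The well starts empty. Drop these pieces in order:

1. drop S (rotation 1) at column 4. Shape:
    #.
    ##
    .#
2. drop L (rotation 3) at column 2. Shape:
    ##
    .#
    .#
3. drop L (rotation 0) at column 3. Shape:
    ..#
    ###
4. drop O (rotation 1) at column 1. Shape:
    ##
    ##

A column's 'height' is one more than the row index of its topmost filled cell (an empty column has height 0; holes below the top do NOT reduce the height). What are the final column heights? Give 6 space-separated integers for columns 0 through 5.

Answer: 0 5 5 4 4 5

Derivation:
Drop 1: S rot1 at col 4 lands with bottom-row=0; cleared 0 line(s) (total 0); column heights now [0 0 0 0 3 2], max=3
Drop 2: L rot3 at col 2 lands with bottom-row=0; cleared 0 line(s) (total 0); column heights now [0 0 3 3 3 2], max=3
Drop 3: L rot0 at col 3 lands with bottom-row=3; cleared 0 line(s) (total 0); column heights now [0 0 3 4 4 5], max=5
Drop 4: O rot1 at col 1 lands with bottom-row=3; cleared 0 line(s) (total 0); column heights now [0 5 5 4 4 5], max=5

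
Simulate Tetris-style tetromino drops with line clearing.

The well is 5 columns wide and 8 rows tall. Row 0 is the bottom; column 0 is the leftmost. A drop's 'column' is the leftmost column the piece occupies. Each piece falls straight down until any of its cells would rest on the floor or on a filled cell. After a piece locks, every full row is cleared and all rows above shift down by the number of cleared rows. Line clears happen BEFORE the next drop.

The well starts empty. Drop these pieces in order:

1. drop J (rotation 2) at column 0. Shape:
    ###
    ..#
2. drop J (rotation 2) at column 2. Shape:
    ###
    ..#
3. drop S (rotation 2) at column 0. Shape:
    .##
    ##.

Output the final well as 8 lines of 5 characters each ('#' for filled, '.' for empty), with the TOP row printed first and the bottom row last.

Answer: .....
.....
.....
.....
.....
.##..
###.#
..#..

Derivation:
Drop 1: J rot2 at col 0 lands with bottom-row=0; cleared 0 line(s) (total 0); column heights now [2 2 2 0 0], max=2
Drop 2: J rot2 at col 2 lands with bottom-row=1; cleared 0 line(s) (total 0); column heights now [2 2 3 3 3], max=3
Drop 3: S rot2 at col 0 lands with bottom-row=2; cleared 1 line(s) (total 1); column heights now [2 3 3 0 2], max=3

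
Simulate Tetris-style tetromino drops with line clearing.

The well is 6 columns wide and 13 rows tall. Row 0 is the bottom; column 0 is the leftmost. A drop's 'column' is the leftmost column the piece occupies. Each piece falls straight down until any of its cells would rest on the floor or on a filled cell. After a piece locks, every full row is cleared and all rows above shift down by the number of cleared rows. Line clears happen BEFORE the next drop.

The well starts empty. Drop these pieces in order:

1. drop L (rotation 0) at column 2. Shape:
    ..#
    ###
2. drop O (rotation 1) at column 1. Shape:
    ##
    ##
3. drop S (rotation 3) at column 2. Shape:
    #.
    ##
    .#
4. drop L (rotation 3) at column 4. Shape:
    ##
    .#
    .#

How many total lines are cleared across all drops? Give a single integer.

Answer: 0

Derivation:
Drop 1: L rot0 at col 2 lands with bottom-row=0; cleared 0 line(s) (total 0); column heights now [0 0 1 1 2 0], max=2
Drop 2: O rot1 at col 1 lands with bottom-row=1; cleared 0 line(s) (total 0); column heights now [0 3 3 1 2 0], max=3
Drop 3: S rot3 at col 2 lands with bottom-row=2; cleared 0 line(s) (total 0); column heights now [0 3 5 4 2 0], max=5
Drop 4: L rot3 at col 4 lands with bottom-row=0; cleared 0 line(s) (total 0); column heights now [0 3 5 4 3 3], max=5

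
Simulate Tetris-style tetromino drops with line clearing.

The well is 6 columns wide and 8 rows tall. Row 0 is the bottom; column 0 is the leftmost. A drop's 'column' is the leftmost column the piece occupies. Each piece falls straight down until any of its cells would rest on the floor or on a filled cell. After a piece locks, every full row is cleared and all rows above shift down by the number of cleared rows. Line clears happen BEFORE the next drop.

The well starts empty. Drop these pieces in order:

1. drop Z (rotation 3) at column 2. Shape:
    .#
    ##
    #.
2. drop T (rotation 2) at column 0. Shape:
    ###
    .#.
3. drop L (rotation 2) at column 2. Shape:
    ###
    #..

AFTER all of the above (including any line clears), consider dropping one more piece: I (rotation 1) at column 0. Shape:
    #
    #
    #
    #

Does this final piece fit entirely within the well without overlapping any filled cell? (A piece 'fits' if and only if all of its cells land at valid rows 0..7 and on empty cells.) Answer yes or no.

Drop 1: Z rot3 at col 2 lands with bottom-row=0; cleared 0 line(s) (total 0); column heights now [0 0 2 3 0 0], max=3
Drop 2: T rot2 at col 0 lands with bottom-row=1; cleared 0 line(s) (total 0); column heights now [3 3 3 3 0 0], max=3
Drop 3: L rot2 at col 2 lands with bottom-row=3; cleared 0 line(s) (total 0); column heights now [3 3 5 5 5 0], max=5
Test piece I rot1 at col 0 (width 1): heights before test = [3 3 5 5 5 0]; fits = True

Answer: yes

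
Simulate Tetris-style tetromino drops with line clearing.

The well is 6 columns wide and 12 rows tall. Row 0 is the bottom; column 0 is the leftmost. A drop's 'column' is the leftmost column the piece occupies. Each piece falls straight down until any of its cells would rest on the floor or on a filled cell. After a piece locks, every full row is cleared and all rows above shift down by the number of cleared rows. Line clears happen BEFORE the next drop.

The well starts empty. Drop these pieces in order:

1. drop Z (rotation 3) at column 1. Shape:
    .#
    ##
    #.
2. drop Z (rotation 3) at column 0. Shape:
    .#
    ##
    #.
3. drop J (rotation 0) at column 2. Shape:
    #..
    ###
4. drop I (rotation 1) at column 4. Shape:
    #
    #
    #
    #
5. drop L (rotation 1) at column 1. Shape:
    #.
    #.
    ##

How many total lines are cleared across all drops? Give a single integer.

Drop 1: Z rot3 at col 1 lands with bottom-row=0; cleared 0 line(s) (total 0); column heights now [0 2 3 0 0 0], max=3
Drop 2: Z rot3 at col 0 lands with bottom-row=1; cleared 0 line(s) (total 0); column heights now [3 4 3 0 0 0], max=4
Drop 3: J rot0 at col 2 lands with bottom-row=3; cleared 0 line(s) (total 0); column heights now [3 4 5 4 4 0], max=5
Drop 4: I rot1 at col 4 lands with bottom-row=4; cleared 0 line(s) (total 0); column heights now [3 4 5 4 8 0], max=8
Drop 5: L rot1 at col 1 lands with bottom-row=5; cleared 0 line(s) (total 0); column heights now [3 8 6 4 8 0], max=8

Answer: 0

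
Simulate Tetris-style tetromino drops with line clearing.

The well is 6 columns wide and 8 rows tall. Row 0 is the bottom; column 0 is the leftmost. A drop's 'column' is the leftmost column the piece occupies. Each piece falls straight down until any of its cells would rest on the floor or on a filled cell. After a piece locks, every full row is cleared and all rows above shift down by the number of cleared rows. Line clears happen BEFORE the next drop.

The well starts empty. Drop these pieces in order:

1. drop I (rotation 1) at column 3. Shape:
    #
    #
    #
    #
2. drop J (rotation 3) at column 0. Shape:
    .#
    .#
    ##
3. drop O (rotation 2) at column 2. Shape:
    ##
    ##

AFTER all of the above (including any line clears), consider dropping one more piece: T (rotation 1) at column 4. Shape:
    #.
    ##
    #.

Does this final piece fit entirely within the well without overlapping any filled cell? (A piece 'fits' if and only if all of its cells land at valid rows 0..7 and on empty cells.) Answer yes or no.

Drop 1: I rot1 at col 3 lands with bottom-row=0; cleared 0 line(s) (total 0); column heights now [0 0 0 4 0 0], max=4
Drop 2: J rot3 at col 0 lands with bottom-row=0; cleared 0 line(s) (total 0); column heights now [1 3 0 4 0 0], max=4
Drop 3: O rot2 at col 2 lands with bottom-row=4; cleared 0 line(s) (total 0); column heights now [1 3 6 6 0 0], max=6
Test piece T rot1 at col 4 (width 2): heights before test = [1 3 6 6 0 0]; fits = True

Answer: yes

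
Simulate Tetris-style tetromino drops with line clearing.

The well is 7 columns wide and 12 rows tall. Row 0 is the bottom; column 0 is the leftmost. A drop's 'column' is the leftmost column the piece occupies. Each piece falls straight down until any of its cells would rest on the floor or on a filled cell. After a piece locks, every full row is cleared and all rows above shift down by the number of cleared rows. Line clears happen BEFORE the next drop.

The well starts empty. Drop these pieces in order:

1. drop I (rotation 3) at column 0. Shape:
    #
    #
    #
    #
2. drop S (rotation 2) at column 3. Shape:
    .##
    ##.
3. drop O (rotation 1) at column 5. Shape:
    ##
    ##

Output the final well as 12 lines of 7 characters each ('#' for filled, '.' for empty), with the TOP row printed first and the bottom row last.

Drop 1: I rot3 at col 0 lands with bottom-row=0; cleared 0 line(s) (total 0); column heights now [4 0 0 0 0 0 0], max=4
Drop 2: S rot2 at col 3 lands with bottom-row=0; cleared 0 line(s) (total 0); column heights now [4 0 0 1 2 2 0], max=4
Drop 3: O rot1 at col 5 lands with bottom-row=2; cleared 0 line(s) (total 0); column heights now [4 0 0 1 2 4 4], max=4

Answer: .......
.......
.......
.......
.......
.......
.......
.......
#....##
#....##
#...##.
#..##..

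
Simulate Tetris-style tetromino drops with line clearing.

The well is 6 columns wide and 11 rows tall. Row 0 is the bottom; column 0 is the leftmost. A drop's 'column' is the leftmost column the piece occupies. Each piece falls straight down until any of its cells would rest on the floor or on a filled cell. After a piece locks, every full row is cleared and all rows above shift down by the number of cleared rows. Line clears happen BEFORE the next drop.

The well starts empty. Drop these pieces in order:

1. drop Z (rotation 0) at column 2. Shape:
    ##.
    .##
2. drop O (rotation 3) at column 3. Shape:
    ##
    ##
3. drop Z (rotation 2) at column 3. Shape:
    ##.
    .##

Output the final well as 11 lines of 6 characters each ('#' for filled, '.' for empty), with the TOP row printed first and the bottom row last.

Answer: ......
......
......
......
......
...##.
....##
...##.
...##.
..##..
...##.

Derivation:
Drop 1: Z rot0 at col 2 lands with bottom-row=0; cleared 0 line(s) (total 0); column heights now [0 0 2 2 1 0], max=2
Drop 2: O rot3 at col 3 lands with bottom-row=2; cleared 0 line(s) (total 0); column heights now [0 0 2 4 4 0], max=4
Drop 3: Z rot2 at col 3 lands with bottom-row=4; cleared 0 line(s) (total 0); column heights now [0 0 2 6 6 5], max=6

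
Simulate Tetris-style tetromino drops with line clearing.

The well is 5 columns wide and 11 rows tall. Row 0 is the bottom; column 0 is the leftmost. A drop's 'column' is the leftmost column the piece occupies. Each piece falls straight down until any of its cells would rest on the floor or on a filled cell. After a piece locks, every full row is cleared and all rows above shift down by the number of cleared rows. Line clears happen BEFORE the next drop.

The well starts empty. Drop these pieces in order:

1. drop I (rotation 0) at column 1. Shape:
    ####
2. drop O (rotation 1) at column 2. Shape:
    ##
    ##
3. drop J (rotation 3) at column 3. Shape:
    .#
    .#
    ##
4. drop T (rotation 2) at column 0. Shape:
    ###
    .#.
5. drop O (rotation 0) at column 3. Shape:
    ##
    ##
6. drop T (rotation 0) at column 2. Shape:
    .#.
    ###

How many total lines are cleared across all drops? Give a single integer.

Drop 1: I rot0 at col 1 lands with bottom-row=0; cleared 0 line(s) (total 0); column heights now [0 1 1 1 1], max=1
Drop 2: O rot1 at col 2 lands with bottom-row=1; cleared 0 line(s) (total 0); column heights now [0 1 3 3 1], max=3
Drop 3: J rot3 at col 3 lands with bottom-row=3; cleared 0 line(s) (total 0); column heights now [0 1 3 4 6], max=6
Drop 4: T rot2 at col 0 lands with bottom-row=2; cleared 1 line(s) (total 1); column heights now [0 3 3 3 5], max=5
Drop 5: O rot0 at col 3 lands with bottom-row=5; cleared 0 line(s) (total 1); column heights now [0 3 3 7 7], max=7
Drop 6: T rot0 at col 2 lands with bottom-row=7; cleared 0 line(s) (total 1); column heights now [0 3 8 9 8], max=9

Answer: 1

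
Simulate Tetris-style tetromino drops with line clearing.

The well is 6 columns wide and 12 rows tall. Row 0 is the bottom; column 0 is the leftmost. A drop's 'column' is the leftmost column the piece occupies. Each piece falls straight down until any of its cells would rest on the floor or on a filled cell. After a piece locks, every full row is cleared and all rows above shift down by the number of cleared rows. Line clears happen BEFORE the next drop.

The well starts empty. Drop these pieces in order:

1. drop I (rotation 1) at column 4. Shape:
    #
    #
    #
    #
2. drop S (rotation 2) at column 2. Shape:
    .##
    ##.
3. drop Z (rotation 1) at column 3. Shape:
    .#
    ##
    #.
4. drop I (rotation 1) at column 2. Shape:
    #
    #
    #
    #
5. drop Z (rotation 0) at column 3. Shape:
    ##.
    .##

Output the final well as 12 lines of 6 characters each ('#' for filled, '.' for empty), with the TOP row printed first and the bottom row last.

Answer: ......
......
...##.
....##
..#.#.
..###.
..##..
..###.
..###.
....#.
....#.
....#.

Derivation:
Drop 1: I rot1 at col 4 lands with bottom-row=0; cleared 0 line(s) (total 0); column heights now [0 0 0 0 4 0], max=4
Drop 2: S rot2 at col 2 lands with bottom-row=3; cleared 0 line(s) (total 0); column heights now [0 0 4 5 5 0], max=5
Drop 3: Z rot1 at col 3 lands with bottom-row=5; cleared 0 line(s) (total 0); column heights now [0 0 4 7 8 0], max=8
Drop 4: I rot1 at col 2 lands with bottom-row=4; cleared 0 line(s) (total 0); column heights now [0 0 8 7 8 0], max=8
Drop 5: Z rot0 at col 3 lands with bottom-row=8; cleared 0 line(s) (total 0); column heights now [0 0 8 10 10 9], max=10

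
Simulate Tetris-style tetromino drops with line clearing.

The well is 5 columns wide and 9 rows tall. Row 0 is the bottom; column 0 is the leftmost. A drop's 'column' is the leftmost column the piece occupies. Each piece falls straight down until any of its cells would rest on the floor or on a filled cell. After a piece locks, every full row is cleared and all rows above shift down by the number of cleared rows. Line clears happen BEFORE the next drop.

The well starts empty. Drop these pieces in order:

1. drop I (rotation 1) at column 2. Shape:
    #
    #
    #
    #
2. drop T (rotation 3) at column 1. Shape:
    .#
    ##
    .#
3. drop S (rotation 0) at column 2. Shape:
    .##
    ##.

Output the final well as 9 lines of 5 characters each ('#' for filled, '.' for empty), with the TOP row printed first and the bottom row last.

Drop 1: I rot1 at col 2 lands with bottom-row=0; cleared 0 line(s) (total 0); column heights now [0 0 4 0 0], max=4
Drop 2: T rot3 at col 1 lands with bottom-row=4; cleared 0 line(s) (total 0); column heights now [0 6 7 0 0], max=7
Drop 3: S rot0 at col 2 lands with bottom-row=7; cleared 0 line(s) (total 0); column heights now [0 6 8 9 9], max=9

Answer: ...##
..##.
..#..
.##..
..#..
..#..
..#..
..#..
..#..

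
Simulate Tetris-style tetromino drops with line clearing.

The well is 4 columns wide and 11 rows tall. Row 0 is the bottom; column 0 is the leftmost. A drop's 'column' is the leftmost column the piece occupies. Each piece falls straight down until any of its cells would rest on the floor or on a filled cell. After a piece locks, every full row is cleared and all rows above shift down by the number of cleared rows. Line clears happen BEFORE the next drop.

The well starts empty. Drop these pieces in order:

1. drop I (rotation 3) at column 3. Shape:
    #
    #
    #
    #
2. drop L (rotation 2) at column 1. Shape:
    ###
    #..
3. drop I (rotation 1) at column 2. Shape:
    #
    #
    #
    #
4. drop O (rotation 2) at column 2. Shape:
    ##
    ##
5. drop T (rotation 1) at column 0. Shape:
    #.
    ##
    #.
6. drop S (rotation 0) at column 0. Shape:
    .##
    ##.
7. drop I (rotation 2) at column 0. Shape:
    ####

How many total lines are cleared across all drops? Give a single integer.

Answer: 3

Derivation:
Drop 1: I rot3 at col 3 lands with bottom-row=0; cleared 0 line(s) (total 0); column heights now [0 0 0 4], max=4
Drop 2: L rot2 at col 1 lands with bottom-row=3; cleared 0 line(s) (total 0); column heights now [0 5 5 5], max=5
Drop 3: I rot1 at col 2 lands with bottom-row=5; cleared 0 line(s) (total 0); column heights now [0 5 9 5], max=9
Drop 4: O rot2 at col 2 lands with bottom-row=9; cleared 0 line(s) (total 0); column heights now [0 5 11 11], max=11
Drop 5: T rot1 at col 0 lands with bottom-row=4; cleared 1 line(s) (total 1); column heights now [6 5 10 10], max=10
Drop 6: S rot0 at col 0 lands with bottom-row=9; cleared 1 line(s) (total 2); column heights now [6 10 10 9], max=10
Drop 7: I rot2 at col 0 lands with bottom-row=10; cleared 1 line(s) (total 3); column heights now [6 10 10 9], max=10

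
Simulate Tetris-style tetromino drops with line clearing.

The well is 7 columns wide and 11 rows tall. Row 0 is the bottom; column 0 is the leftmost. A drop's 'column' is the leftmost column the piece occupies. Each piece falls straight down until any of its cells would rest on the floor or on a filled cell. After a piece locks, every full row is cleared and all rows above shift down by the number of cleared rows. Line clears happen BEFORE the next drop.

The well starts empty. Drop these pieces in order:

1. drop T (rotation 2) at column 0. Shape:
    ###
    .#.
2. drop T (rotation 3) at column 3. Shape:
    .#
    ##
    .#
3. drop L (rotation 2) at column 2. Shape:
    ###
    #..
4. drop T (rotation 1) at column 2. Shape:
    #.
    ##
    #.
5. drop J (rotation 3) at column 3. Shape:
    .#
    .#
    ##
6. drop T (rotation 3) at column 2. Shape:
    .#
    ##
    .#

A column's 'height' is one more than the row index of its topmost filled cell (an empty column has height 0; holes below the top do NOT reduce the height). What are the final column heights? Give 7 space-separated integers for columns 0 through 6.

Drop 1: T rot2 at col 0 lands with bottom-row=0; cleared 0 line(s) (total 0); column heights now [2 2 2 0 0 0 0], max=2
Drop 2: T rot3 at col 3 lands with bottom-row=0; cleared 0 line(s) (total 0); column heights now [2 2 2 2 3 0 0], max=3
Drop 3: L rot2 at col 2 lands with bottom-row=2; cleared 0 line(s) (total 0); column heights now [2 2 4 4 4 0 0], max=4
Drop 4: T rot1 at col 2 lands with bottom-row=4; cleared 0 line(s) (total 0); column heights now [2 2 7 6 4 0 0], max=7
Drop 5: J rot3 at col 3 lands with bottom-row=6; cleared 0 line(s) (total 0); column heights now [2 2 7 7 9 0 0], max=9
Drop 6: T rot3 at col 2 lands with bottom-row=7; cleared 0 line(s) (total 0); column heights now [2 2 9 10 9 0 0], max=10

Answer: 2 2 9 10 9 0 0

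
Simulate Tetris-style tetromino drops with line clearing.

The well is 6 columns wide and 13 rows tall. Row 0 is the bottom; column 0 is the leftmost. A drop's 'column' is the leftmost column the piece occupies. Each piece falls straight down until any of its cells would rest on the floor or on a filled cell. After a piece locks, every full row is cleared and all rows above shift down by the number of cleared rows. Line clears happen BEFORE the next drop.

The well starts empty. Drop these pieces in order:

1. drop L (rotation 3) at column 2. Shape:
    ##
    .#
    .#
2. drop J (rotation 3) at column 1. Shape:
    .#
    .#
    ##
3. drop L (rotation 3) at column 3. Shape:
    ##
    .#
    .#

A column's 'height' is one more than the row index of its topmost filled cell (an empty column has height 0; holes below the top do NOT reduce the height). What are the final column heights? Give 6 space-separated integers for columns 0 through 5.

Drop 1: L rot3 at col 2 lands with bottom-row=0; cleared 0 line(s) (total 0); column heights now [0 0 3 3 0 0], max=3
Drop 2: J rot3 at col 1 lands with bottom-row=3; cleared 0 line(s) (total 0); column heights now [0 4 6 3 0 0], max=6
Drop 3: L rot3 at col 3 lands with bottom-row=1; cleared 0 line(s) (total 0); column heights now [0 4 6 4 4 0], max=6

Answer: 0 4 6 4 4 0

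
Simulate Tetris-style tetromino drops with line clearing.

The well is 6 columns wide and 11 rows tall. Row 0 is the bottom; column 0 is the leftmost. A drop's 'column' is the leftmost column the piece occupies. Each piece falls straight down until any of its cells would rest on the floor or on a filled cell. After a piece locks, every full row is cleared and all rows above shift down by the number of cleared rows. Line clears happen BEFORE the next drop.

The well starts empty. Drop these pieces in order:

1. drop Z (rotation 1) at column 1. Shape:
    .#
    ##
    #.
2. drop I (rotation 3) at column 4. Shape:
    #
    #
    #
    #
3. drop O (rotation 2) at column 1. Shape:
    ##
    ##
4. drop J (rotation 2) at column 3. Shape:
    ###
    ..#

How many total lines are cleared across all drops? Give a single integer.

Answer: 0

Derivation:
Drop 1: Z rot1 at col 1 lands with bottom-row=0; cleared 0 line(s) (total 0); column heights now [0 2 3 0 0 0], max=3
Drop 2: I rot3 at col 4 lands with bottom-row=0; cleared 0 line(s) (total 0); column heights now [0 2 3 0 4 0], max=4
Drop 3: O rot2 at col 1 lands with bottom-row=3; cleared 0 line(s) (total 0); column heights now [0 5 5 0 4 0], max=5
Drop 4: J rot2 at col 3 lands with bottom-row=3; cleared 0 line(s) (total 0); column heights now [0 5 5 5 5 5], max=5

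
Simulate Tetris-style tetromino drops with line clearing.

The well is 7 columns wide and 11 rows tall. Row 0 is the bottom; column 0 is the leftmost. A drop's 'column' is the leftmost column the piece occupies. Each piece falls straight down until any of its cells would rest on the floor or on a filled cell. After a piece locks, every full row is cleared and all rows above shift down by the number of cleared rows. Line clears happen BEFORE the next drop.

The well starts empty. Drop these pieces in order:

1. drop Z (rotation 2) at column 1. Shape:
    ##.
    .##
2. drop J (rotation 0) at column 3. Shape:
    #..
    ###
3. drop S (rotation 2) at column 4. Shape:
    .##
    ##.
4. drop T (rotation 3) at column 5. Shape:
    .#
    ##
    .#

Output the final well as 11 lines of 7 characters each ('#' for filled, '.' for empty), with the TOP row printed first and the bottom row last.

Drop 1: Z rot2 at col 1 lands with bottom-row=0; cleared 0 line(s) (total 0); column heights now [0 2 2 1 0 0 0], max=2
Drop 2: J rot0 at col 3 lands with bottom-row=1; cleared 0 line(s) (total 0); column heights now [0 2 2 3 2 2 0], max=3
Drop 3: S rot2 at col 4 lands with bottom-row=2; cleared 0 line(s) (total 0); column heights now [0 2 2 3 3 4 4], max=4
Drop 4: T rot3 at col 5 lands with bottom-row=4; cleared 0 line(s) (total 0); column heights now [0 2 2 3 3 6 7], max=7

Answer: .......
.......
.......
.......
......#
.....##
......#
.....##
...###.
.#####.
..##...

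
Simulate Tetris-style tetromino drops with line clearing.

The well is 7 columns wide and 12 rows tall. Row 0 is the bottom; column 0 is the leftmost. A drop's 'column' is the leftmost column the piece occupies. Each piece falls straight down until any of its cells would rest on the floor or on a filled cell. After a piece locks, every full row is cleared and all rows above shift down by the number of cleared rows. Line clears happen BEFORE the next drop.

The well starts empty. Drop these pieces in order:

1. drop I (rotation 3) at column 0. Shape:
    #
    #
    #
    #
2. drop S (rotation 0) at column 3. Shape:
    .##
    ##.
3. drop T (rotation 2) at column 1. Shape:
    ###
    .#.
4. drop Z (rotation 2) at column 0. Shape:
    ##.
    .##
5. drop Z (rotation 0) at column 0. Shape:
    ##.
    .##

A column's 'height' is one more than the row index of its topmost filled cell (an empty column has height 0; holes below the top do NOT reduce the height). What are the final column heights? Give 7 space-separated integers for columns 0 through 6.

Drop 1: I rot3 at col 0 lands with bottom-row=0; cleared 0 line(s) (total 0); column heights now [4 0 0 0 0 0 0], max=4
Drop 2: S rot0 at col 3 lands with bottom-row=0; cleared 0 line(s) (total 0); column heights now [4 0 0 1 2 2 0], max=4
Drop 3: T rot2 at col 1 lands with bottom-row=0; cleared 0 line(s) (total 0); column heights now [4 2 2 2 2 2 0], max=4
Drop 4: Z rot2 at col 0 lands with bottom-row=3; cleared 0 line(s) (total 0); column heights now [5 5 4 2 2 2 0], max=5
Drop 5: Z rot0 at col 0 lands with bottom-row=5; cleared 0 line(s) (total 0); column heights now [7 7 6 2 2 2 0], max=7

Answer: 7 7 6 2 2 2 0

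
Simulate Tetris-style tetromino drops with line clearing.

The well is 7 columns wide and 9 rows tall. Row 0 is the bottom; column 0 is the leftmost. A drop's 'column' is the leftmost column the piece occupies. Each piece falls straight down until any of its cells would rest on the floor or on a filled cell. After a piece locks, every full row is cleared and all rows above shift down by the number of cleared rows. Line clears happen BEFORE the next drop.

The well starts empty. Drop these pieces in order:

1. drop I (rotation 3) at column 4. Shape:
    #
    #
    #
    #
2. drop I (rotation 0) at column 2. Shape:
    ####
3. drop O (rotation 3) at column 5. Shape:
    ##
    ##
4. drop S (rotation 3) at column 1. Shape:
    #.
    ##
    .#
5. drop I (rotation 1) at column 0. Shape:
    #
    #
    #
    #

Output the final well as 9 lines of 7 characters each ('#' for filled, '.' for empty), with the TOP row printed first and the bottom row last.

Drop 1: I rot3 at col 4 lands with bottom-row=0; cleared 0 line(s) (total 0); column heights now [0 0 0 0 4 0 0], max=4
Drop 2: I rot0 at col 2 lands with bottom-row=4; cleared 0 line(s) (total 0); column heights now [0 0 5 5 5 5 0], max=5
Drop 3: O rot3 at col 5 lands with bottom-row=5; cleared 0 line(s) (total 0); column heights now [0 0 5 5 5 7 7], max=7
Drop 4: S rot3 at col 1 lands with bottom-row=5; cleared 0 line(s) (total 0); column heights now [0 8 7 5 5 7 7], max=8
Drop 5: I rot1 at col 0 lands with bottom-row=0; cleared 0 line(s) (total 0); column heights now [4 8 7 5 5 7 7], max=8

Answer: .......
.#.....
.##..##
..#..##
..####.
#...#..
#...#..
#...#..
#...#..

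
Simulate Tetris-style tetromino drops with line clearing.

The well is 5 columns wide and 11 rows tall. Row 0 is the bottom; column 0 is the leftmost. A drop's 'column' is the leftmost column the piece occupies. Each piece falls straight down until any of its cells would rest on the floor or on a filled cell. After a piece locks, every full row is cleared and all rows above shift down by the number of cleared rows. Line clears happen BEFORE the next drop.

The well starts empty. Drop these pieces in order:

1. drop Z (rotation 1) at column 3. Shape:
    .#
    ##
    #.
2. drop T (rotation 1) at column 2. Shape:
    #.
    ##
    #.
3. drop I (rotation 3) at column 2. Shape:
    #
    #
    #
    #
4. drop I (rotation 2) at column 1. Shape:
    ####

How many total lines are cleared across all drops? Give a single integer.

Drop 1: Z rot1 at col 3 lands with bottom-row=0; cleared 0 line(s) (total 0); column heights now [0 0 0 2 3], max=3
Drop 2: T rot1 at col 2 lands with bottom-row=1; cleared 0 line(s) (total 0); column heights now [0 0 4 3 3], max=4
Drop 3: I rot3 at col 2 lands with bottom-row=4; cleared 0 line(s) (total 0); column heights now [0 0 8 3 3], max=8
Drop 4: I rot2 at col 1 lands with bottom-row=8; cleared 0 line(s) (total 0); column heights now [0 9 9 9 9], max=9

Answer: 0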